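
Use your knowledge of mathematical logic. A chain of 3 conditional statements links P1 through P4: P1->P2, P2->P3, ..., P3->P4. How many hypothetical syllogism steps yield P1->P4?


With 3 implications in a chain connecting 4 propositions:
P1->P2, P2->P3, ..., P3->P4
Steps needed = (number of implications) - 1 = 3 - 1 = 2

2


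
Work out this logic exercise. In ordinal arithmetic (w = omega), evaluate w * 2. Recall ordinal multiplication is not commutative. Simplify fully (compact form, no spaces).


Compute w * 2.
Ordinal * is associative and left-distributive over +, but NOT commutative; for finite n>1, n*w = w but w*n stays w*n.
w * 2 means 2 copies of w concatenated: w*2.
Result = w*2

w*2


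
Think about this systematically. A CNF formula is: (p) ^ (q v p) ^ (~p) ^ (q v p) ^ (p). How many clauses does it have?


A CNF formula is a conjunction of clauses.
Clauses are separated by ^.
Counting the conjuncts: 5 clauses.

5


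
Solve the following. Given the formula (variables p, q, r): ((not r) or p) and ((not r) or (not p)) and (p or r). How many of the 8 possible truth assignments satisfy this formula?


Evaluate all 8 assignments for p, q, r:
p=0, q=0, r=0: 0
p=0, q=0, r=1: 0
p=0, q=1, r=0: 0
p=0, q=1, r=1: 0
p=1, q=0, r=0: 1
p=1, q=0, r=1: 0
p=1, q=1, r=0: 1
p=1, q=1, r=1: 0
Satisfying count = 2

2


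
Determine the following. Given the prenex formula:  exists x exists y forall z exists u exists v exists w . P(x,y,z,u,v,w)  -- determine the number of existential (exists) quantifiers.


Quantifier prefix: exists x exists y forall z exists u exists v exists w
Mark each quantifier type:
  E E U E E E
Universal count = 1, Existential count = 5
Asked for existential (exists) quantifiers: 5

5


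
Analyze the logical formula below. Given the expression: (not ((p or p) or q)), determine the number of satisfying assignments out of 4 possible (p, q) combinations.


Check all 4 assignments:
p=0, q=0: 1
p=0, q=1: 0
p=1, q=0: 0
p=1, q=1: 0
Count of True = 1

1


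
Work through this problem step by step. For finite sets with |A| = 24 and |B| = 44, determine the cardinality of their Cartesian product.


The Cartesian product A x B contains all ordered pairs (a, b).
|A x B| = |A| * |B| = 24 * 44 = 1056

1056


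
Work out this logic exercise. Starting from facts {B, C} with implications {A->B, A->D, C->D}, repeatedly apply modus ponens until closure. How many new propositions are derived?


Initial facts: {B, C}
Apply modus ponens to closure:
  C and C->D  =>  D
Final known: {B, C, D}
New propositions: {D}
Count = 1

1


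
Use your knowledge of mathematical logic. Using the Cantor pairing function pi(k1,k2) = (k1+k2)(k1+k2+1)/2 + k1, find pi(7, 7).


k1 + k2 = 14
(k1+k2)(k1+k2+1)/2 = 14 * 15 / 2 = 105
pi = 105 + 7 = 112

112


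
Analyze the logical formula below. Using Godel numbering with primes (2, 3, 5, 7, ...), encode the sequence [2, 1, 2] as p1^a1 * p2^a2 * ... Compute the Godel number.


Encode each element as an exponent of the corresponding prime:
  2^2 = 4
  3^1 = 3
  5^2 = 25
Product = 4 * 3 * 25 = 300

300


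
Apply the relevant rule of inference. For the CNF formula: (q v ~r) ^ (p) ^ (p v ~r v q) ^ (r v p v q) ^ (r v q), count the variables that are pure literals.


Check each variable for pure literal status:
p: pure positive
q: pure positive
r: mixed (not pure)
Pure literal count = 2

2


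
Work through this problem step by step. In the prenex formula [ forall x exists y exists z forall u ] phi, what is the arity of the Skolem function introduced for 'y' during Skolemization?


Quantifier prefix: forall x exists y exists z forall u
'y' is existentially quantified at position 2.
Universal variables preceding it: x
Skolem function arity = 1

1


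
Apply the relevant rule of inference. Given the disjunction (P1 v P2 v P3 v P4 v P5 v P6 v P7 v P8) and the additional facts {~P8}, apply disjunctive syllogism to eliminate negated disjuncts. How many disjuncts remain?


Original disjuncts (8): P1, P2, P3, P4, P5, P6, P7, P8
Negated (eliminate): ~P8
Remaining disjuncts: P1, P2, P3, P4, P5, P6, P7
Count = 8 - 1 = 7

7


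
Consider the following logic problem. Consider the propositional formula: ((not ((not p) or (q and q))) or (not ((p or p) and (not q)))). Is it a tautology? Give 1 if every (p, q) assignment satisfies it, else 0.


Check all 4 assignments:
p=0, q=0: 1
p=0, q=1: 1
p=1, q=0: 1
p=1, q=1: 1
Satisfying count = 4/4.
Tautology iff count = 4: yes.

1


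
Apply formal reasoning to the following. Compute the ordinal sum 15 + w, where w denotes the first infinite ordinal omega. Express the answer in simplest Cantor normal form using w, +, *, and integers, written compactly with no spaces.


Compute 15 + w.
Ordinal + is associative but NOT commutative; for finite n>0, n + w = w but w + n stays w+n.
Any finite left addend is absorbed by w on the right: 15 + w = w.
Result = w

w


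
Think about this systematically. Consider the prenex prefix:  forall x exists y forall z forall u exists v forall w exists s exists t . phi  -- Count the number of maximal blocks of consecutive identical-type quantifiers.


Quantifier-type sequence: A E A A E A E E  (A=forall, E=exists)
Group into maximal same-type runs:
  Ax1 | Ex1 | Ax2 | Ex1 | Ax1 | Ex2
Number of blocks = 6

6


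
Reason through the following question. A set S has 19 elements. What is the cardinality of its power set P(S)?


The power set of a set with n elements has 2^n elements.
|P(S)| = 2^19 = 524288

524288


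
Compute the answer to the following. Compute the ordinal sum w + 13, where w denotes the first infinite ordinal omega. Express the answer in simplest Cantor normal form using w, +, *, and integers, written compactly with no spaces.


Compute w + 13.
Ordinal + is associative but NOT commutative; for finite n>0, n + w = w but w + n stays w+n.
w + 13 is already in normal form (a successor ordinal beyond w).
Result = w+13

w+13


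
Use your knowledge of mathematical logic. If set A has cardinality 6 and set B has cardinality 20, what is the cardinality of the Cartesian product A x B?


The Cartesian product A x B contains all ordered pairs (a, b).
|A x B| = |A| * |B| = 6 * 20 = 120

120


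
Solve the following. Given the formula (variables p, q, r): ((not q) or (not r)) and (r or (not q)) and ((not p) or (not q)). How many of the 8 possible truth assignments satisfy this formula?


Evaluate all 8 assignments for p, q, r:
p=0, q=0, r=0: 1
p=0, q=0, r=1: 1
p=0, q=1, r=0: 0
p=0, q=1, r=1: 0
p=1, q=0, r=0: 1
p=1, q=0, r=1: 1
p=1, q=1, r=0: 0
p=1, q=1, r=1: 0
Satisfying count = 4

4


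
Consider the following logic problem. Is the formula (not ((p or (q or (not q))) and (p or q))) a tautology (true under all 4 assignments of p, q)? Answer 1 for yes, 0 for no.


Check all 4 assignments:
p=0, q=0: 1
p=0, q=1: 0
p=1, q=0: 0
p=1, q=1: 0
Satisfying count = 1/4.
Tautology iff count = 4: no.

0


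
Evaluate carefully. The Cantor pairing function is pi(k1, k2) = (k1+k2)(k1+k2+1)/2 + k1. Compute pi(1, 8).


k1 + k2 = 9
(k1+k2)(k1+k2+1)/2 = 9 * 10 / 2 = 45
pi = 45 + 1 = 46

46


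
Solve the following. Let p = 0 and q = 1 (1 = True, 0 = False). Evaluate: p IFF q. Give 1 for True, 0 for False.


p = 0, q = 1
Operation: p IFF q
Evaluate: 0 IFF 1 = 0

0


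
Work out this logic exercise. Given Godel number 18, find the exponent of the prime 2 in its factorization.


Factorize 18 by dividing by 2 repeatedly.
Division steps: 2 divides 18 exactly 1 time(s).
Exponent of 2 = 1

1


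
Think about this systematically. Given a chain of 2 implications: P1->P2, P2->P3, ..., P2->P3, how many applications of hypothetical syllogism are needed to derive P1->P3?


With 2 implications in a chain connecting 3 propositions:
P1->P2, P2->P3, ..., P2->P3
Steps needed = (number of implications) - 1 = 2 - 1 = 1

1


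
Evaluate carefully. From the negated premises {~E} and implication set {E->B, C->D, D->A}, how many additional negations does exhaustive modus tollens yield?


Initial negated facts: {~E}
Apply modus tollens to closure:
  (no implication fires)
Final negated: {~E}
New negations: {(none)}
Count = 0

0


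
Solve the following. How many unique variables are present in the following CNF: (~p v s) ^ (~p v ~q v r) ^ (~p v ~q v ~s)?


Identify each variable that appears in the formula.
Variables found: p, q, r, s
Count = 4

4


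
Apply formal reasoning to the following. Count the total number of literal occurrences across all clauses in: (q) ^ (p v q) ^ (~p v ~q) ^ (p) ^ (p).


Counting literals in each clause:
Clause 1: 1 literal(s)
Clause 2: 2 literal(s)
Clause 3: 2 literal(s)
Clause 4: 1 literal(s)
Clause 5: 1 literal(s)
Total = 7

7


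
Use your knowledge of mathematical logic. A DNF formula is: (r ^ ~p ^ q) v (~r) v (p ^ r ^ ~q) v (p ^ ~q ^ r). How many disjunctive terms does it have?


A DNF formula is a disjunction of terms (conjunctions).
Terms are separated by v.
Counting the disjuncts: 4 terms.

4


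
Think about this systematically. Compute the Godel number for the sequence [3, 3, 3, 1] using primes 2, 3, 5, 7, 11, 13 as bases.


Encode each element as an exponent of the corresponding prime:
  2^3 = 8
  3^3 = 27
  5^3 = 125
  7^1 = 7
Product = 8 * 27 * 125 * 7 = 189000

189000


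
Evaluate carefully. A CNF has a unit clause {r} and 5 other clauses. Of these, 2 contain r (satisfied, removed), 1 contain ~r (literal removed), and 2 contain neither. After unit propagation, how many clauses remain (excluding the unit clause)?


Satisfied (removed): 2
Shortened (remain): 1
Unchanged (remain): 2
Remaining = 1 + 2 = 3

3


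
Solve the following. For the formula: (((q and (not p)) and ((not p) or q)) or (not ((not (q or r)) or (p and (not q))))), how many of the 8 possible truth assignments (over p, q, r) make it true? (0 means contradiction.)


Check all 8 assignments:
p=0, q=0, r=0: 0
p=0, q=0, r=1: 1
p=0, q=1, r=0: 1
p=0, q=1, r=1: 1
p=1, q=0, r=0: 0
p=1, q=0, r=1: 0
p=1, q=1, r=0: 1
p=1, q=1, r=1: 1
Count of True = 5

5


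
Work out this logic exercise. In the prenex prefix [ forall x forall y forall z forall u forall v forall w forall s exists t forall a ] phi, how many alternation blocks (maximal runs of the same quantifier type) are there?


Quantifier-type sequence: A A A A A A A E A  (A=forall, E=exists)
Group into maximal same-type runs:
  Ax7 | Ex1 | Ax1
Number of blocks = 3

3


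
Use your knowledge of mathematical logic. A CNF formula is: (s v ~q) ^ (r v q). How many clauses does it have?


A CNF formula is a conjunction of clauses.
Clauses are separated by ^.
Counting the conjuncts: 2 clauses.

2


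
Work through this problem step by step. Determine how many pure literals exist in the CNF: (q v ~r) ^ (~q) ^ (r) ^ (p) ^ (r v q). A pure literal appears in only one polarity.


Check each variable for pure literal status:
p: pure positive
q: mixed (not pure)
r: mixed (not pure)
Pure literal count = 1

1


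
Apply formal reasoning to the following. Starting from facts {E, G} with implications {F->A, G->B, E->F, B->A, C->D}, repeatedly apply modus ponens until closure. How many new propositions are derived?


Initial facts: {E, G}
Apply modus ponens to closure:
  G and G->B  =>  B
  E and E->F  =>  F
  B and B->A  =>  A
Final known: {A, B, E, F, G}
New propositions: {A, B, F}
Count = 3

3


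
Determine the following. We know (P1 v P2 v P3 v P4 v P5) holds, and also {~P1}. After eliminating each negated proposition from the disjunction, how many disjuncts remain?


Original disjuncts (5): P1, P2, P3, P4, P5
Negated (eliminate): ~P1
Remaining disjuncts: P2, P3, P4, P5
Count = 5 - 1 = 4

4


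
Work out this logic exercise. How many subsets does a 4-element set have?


The power set of a set with n elements has 2^n elements.
|P(S)| = 2^4 = 16

16


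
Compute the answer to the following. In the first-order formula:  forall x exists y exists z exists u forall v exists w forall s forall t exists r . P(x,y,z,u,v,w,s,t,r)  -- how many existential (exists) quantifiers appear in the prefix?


Quantifier prefix: forall x exists y exists z exists u forall v exists w forall s forall t exists r
Mark each quantifier type:
  U E E E U E U U E
Universal count = 4, Existential count = 5
Asked for existential (exists) quantifiers: 5

5


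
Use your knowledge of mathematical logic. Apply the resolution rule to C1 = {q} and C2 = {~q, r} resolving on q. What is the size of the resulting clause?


Remove q from C1 and ~q from C2.
C1 remainder: {}
C2 remainder: {r}
Union (resolvent): {r}
Resolvent has 1 literal(s).

1


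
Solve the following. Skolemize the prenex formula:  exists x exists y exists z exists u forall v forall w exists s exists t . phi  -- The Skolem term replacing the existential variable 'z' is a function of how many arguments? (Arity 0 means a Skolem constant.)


Quantifier prefix: exists x exists y exists z exists u forall v forall w exists s exists t
'z' is existentially quantified at position 3.
No universal quantifiers precede it.
Skolem function arity = 0 (a Skolem constant)

0


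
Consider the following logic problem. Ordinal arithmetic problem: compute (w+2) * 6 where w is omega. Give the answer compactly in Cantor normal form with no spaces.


Compute (w+2) * 6.
Ordinal * is associative and left-distributive over +, but NOT commutative; for finite n>1, n*w = w but w*n stays w*n.
(w+2) * 6 = (w+2) repeated 6 times. Each intermediate +2 is absorbed by the following w; only the last survives: w*6+2.
Result = w*6+2

w*6+2


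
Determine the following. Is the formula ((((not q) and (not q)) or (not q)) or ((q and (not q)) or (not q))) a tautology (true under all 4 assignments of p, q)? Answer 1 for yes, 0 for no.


Check all 4 assignments:
p=0, q=0: 1
p=0, q=1: 0
p=1, q=0: 1
p=1, q=1: 0
Satisfying count = 2/4.
Tautology iff count = 4: no.

0


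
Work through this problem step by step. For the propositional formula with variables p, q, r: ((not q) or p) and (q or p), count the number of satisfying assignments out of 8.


Evaluate all 8 assignments for p, q, r:
p=0, q=0, r=0: 0
p=0, q=0, r=1: 0
p=0, q=1, r=0: 0
p=0, q=1, r=1: 0
p=1, q=0, r=0: 1
p=1, q=0, r=1: 1
p=1, q=1, r=0: 1
p=1, q=1, r=1: 1
Satisfying count = 4

4


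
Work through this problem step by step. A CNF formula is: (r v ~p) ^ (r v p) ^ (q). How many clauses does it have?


A CNF formula is a conjunction of clauses.
Clauses are separated by ^.
Counting the conjuncts: 3 clauses.

3


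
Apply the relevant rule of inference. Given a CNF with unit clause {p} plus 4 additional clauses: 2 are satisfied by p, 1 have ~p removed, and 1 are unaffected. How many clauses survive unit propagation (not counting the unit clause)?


Satisfied (removed): 2
Shortened (remain): 1
Unchanged (remain): 1
Remaining = 1 + 1 = 2

2


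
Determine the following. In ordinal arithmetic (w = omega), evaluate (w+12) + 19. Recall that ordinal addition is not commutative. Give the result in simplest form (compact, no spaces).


Compute (w+12) + 19.
Ordinal + is associative but NOT commutative; for finite n>0, n + w = w but w + n stays w+n.
By associativity: (w+12) + 19 = w + (12+19) = w+31.
Result = w+31

w+31


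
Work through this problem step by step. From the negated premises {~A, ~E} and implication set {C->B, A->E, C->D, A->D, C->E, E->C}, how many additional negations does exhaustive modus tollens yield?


Initial negated facts: {~A, ~E}
Apply modus tollens to closure:
  ~E and C->E  =>  ~C
Final negated: {~A, ~C, ~E}
New negations: {~C}
Count = 1

1


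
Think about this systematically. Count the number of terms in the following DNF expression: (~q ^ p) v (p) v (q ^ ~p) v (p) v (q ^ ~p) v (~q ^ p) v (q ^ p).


A DNF formula is a disjunction of terms (conjunctions).
Terms are separated by v.
Counting the disjuncts: 7 terms.

7


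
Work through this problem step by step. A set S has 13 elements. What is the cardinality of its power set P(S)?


The power set of a set with n elements has 2^n elements.
|P(S)| = 2^13 = 8192

8192


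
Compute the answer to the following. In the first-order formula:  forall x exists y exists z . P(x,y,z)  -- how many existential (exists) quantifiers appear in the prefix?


Quantifier prefix: forall x exists y exists z
Mark each quantifier type:
  U E E
Universal count = 1, Existential count = 2
Asked for existential (exists) quantifiers: 2

2


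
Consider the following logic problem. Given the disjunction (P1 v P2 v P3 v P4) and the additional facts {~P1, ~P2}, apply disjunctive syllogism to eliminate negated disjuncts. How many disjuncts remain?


Original disjuncts (4): P1, P2, P3, P4
Negated (eliminate): ~P1, ~P2
Remaining disjuncts: P3, P4
Count = 4 - 2 = 2

2


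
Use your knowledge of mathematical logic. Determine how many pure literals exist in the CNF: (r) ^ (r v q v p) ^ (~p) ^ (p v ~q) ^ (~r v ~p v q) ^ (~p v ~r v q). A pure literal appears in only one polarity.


Check each variable for pure literal status:
p: mixed (not pure)
q: mixed (not pure)
r: mixed (not pure)
Pure literal count = 0

0


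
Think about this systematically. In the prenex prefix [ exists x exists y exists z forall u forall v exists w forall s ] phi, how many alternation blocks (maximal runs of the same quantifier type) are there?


Quantifier-type sequence: E E E A A E A  (A=forall, E=exists)
Group into maximal same-type runs:
  Ex3 | Ax2 | Ex1 | Ax1
Number of blocks = 4

4


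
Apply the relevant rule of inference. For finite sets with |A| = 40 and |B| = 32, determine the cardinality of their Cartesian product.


The Cartesian product A x B contains all ordered pairs (a, b).
|A x B| = |A| * |B| = 40 * 32 = 1280

1280


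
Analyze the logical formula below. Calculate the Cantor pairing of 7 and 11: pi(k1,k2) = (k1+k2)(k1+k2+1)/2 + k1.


k1 + k2 = 18
(k1+k2)(k1+k2+1)/2 = 18 * 19 / 2 = 171
pi = 171 + 7 = 178

178


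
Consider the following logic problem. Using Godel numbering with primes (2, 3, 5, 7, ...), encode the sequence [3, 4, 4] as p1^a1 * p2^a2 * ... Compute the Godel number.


Encode each element as an exponent of the corresponding prime:
  2^3 = 8
  3^4 = 81
  5^4 = 625
Product = 8 * 81 * 625 = 405000

405000


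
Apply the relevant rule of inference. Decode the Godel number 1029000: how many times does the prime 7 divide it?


Factorize 1029000 by dividing by 7 repeatedly.
Division steps: 7 divides 1029000 exactly 3 time(s).
Exponent of 7 = 3

3


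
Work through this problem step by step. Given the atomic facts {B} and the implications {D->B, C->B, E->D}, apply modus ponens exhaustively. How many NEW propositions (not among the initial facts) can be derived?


Initial facts: {B}
Apply modus ponens to closure:
  (no implication fires)
Final known: {B}
New propositions: {(none)}
Count = 0

0


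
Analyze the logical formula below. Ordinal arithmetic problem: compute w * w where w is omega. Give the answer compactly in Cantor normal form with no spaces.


Compute w * w.
Ordinal * is associative and left-distributive over +, but NOT commutative; for finite n>1, n*w = w but w*n stays w*n.
w * w = w^2 by definition.
Result = w^2

w^2


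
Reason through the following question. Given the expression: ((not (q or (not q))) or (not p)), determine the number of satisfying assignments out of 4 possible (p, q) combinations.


Check all 4 assignments:
p=0, q=0: 1
p=0, q=1: 1
p=1, q=0: 0
p=1, q=1: 0
Count of True = 2

2


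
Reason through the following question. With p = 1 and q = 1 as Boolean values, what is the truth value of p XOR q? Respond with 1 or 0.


p = 1, q = 1
Operation: p XOR q
Evaluate: 1 XOR 1 = 0

0


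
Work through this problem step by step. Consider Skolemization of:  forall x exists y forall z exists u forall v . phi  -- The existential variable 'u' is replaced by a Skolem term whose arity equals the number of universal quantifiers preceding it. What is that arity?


Quantifier prefix: forall x exists y forall z exists u forall v
'u' is existentially quantified at position 4.
Universal variables preceding it: x, z
Skolem function arity = 2

2


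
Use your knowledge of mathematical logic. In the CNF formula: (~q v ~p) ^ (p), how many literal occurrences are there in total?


Counting literals in each clause:
Clause 1: 2 literal(s)
Clause 2: 1 literal(s)
Total = 3

3


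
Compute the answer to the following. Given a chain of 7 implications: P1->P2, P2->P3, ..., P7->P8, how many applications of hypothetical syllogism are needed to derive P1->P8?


With 7 implications in a chain connecting 8 propositions:
P1->P2, P2->P3, ..., P7->P8
Steps needed = (number of implications) - 1 = 7 - 1 = 6

6


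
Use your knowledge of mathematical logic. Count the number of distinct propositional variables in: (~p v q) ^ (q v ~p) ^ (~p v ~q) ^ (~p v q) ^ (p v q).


Identify each variable that appears in the formula.
Variables found: p, q
Count = 2

2


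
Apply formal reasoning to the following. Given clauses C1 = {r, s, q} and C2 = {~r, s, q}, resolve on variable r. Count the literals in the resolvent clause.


Remove r from C1 and ~r from C2.
C1 remainder: {s, q}
C2 remainder: {s, q}
Union (resolvent): {q, s}
Resolvent has 2 literal(s).

2


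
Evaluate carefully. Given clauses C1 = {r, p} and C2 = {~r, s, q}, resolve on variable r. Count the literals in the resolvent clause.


Remove r from C1 and ~r from C2.
C1 remainder: {p}
C2 remainder: {s, q}
Union (resolvent): {p, q, s}
Resolvent has 3 literal(s).

3


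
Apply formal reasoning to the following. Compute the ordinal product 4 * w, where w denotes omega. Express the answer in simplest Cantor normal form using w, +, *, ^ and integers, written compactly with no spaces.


Compute 4 * w.
Ordinal * is associative and left-distributive over +, but NOT commutative; for finite n>1, n*w = w but w*n stays w*n.
For finite n>0, n * w = sup{n*k : k<w} = w. So 4 * w = w.
Result = w

w


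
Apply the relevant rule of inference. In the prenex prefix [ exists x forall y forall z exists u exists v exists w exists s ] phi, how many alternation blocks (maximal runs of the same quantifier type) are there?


Quantifier-type sequence: E A A E E E E  (A=forall, E=exists)
Group into maximal same-type runs:
  Ex1 | Ax2 | Ex4
Number of blocks = 3

3


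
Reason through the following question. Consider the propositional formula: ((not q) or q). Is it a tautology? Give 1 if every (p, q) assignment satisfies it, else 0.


Check all 4 assignments:
p=0, q=0: 1
p=0, q=1: 1
p=1, q=0: 1
p=1, q=1: 1
Satisfying count = 4/4.
Tautology iff count = 4: yes.

1


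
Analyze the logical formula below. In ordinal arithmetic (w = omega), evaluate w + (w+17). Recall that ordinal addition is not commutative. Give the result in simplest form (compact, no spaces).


Compute w + (w+17).
Ordinal + is associative but NOT commutative; for finite n>0, n + w = w but w + n stays w+n.
w + (w+17) = (w+w) + 17 = w*2+17.
Result = w*2+17

w*2+17


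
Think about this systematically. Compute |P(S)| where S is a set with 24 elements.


The power set of a set with n elements has 2^n elements.
|P(S)| = 2^24 = 16777216

16777216


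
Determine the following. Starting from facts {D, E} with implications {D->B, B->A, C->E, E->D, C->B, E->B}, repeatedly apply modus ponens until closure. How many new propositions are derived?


Initial facts: {D, E}
Apply modus ponens to closure:
  D and D->B  =>  B
  B and B->A  =>  A
Final known: {A, B, D, E}
New propositions: {A, B}
Count = 2

2


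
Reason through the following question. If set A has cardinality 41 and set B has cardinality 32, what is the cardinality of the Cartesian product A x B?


The Cartesian product A x B contains all ordered pairs (a, b).
|A x B| = |A| * |B| = 41 * 32 = 1312

1312


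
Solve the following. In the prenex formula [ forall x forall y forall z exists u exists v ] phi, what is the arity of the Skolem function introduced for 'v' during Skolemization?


Quantifier prefix: forall x forall y forall z exists u exists v
'v' is existentially quantified at position 5.
Universal variables preceding it: x, y, z
Skolem function arity = 3

3


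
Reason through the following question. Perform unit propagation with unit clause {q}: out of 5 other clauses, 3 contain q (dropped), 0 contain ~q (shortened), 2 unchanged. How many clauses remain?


Satisfied (removed): 3
Shortened (remain): 0
Unchanged (remain): 2
Remaining = 0 + 2 = 2

2


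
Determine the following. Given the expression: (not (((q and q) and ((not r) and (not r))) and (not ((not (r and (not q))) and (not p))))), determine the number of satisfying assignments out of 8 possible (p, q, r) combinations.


Check all 8 assignments:
p=0, q=0, r=0: 1
p=0, q=0, r=1: 1
p=0, q=1, r=0: 1
p=0, q=1, r=1: 1
p=1, q=0, r=0: 1
p=1, q=0, r=1: 1
p=1, q=1, r=0: 0
p=1, q=1, r=1: 1
Count of True = 7

7


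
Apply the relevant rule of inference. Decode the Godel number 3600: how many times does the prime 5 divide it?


Factorize 3600 by dividing by 5 repeatedly.
Division steps: 5 divides 3600 exactly 2 time(s).
Exponent of 5 = 2

2


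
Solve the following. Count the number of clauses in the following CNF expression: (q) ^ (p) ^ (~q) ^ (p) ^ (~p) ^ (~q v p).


A CNF formula is a conjunction of clauses.
Clauses are separated by ^.
Counting the conjuncts: 6 clauses.

6


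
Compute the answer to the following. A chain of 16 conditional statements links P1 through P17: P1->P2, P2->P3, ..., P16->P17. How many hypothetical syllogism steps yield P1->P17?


With 16 implications in a chain connecting 17 propositions:
P1->P2, P2->P3, ..., P16->P17
Steps needed = (number of implications) - 1 = 16 - 1 = 15

15


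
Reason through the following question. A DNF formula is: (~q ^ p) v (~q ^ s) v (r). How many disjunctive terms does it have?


A DNF formula is a disjunction of terms (conjunctions).
Terms are separated by v.
Counting the disjuncts: 3 terms.

3


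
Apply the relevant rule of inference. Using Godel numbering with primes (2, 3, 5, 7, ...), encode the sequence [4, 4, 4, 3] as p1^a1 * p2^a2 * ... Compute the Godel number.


Encode each element as an exponent of the corresponding prime:
  2^4 = 16
  3^4 = 81
  5^4 = 625
  7^3 = 343
Product = 16 * 81 * 625 * 343 = 277830000

277830000


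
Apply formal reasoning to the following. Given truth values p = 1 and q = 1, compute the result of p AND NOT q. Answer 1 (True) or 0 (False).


p = 1, q = 1
Operation: p AND NOT q
Evaluate: 1 AND NOT 1 = 0

0


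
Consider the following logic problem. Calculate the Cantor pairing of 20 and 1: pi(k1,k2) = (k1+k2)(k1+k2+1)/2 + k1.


k1 + k2 = 21
(k1+k2)(k1+k2+1)/2 = 21 * 22 / 2 = 231
pi = 231 + 20 = 251

251


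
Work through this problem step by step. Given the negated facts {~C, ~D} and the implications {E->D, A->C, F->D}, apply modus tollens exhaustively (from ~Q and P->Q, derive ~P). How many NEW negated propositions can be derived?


Initial negated facts: {~C, ~D}
Apply modus tollens to closure:
  ~D and E->D  =>  ~E
  ~C and A->C  =>  ~A
  ~D and F->D  =>  ~F
Final negated: {~A, ~C, ~D, ~E, ~F}
New negations: {~A, ~E, ~F}
Count = 3

3


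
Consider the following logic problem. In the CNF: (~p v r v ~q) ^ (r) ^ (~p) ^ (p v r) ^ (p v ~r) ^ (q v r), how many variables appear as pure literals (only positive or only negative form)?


Check each variable for pure literal status:
p: mixed (not pure)
q: mixed (not pure)
r: mixed (not pure)
Pure literal count = 0

0


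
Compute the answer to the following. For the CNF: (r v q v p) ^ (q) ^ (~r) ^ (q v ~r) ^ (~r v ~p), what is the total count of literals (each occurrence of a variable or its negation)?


Counting literals in each clause:
Clause 1: 3 literal(s)
Clause 2: 1 literal(s)
Clause 3: 1 literal(s)
Clause 4: 2 literal(s)
Clause 5: 2 literal(s)
Total = 9

9


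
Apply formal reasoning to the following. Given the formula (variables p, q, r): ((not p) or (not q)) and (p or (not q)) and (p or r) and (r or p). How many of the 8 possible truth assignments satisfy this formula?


Evaluate all 8 assignments for p, q, r:
p=0, q=0, r=0: 0
p=0, q=0, r=1: 1
p=0, q=1, r=0: 0
p=0, q=1, r=1: 0
p=1, q=0, r=0: 1
p=1, q=0, r=1: 1
p=1, q=1, r=0: 0
p=1, q=1, r=1: 0
Satisfying count = 3

3


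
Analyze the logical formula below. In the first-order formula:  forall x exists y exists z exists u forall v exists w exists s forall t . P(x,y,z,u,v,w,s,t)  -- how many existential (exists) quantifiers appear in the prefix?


Quantifier prefix: forall x exists y exists z exists u forall v exists w exists s forall t
Mark each quantifier type:
  U E E E U E E U
Universal count = 3, Existential count = 5
Asked for existential (exists) quantifiers: 5

5


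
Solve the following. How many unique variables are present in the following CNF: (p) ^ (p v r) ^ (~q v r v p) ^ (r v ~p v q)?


Identify each variable that appears in the formula.
Variables found: p, q, r
Count = 3

3


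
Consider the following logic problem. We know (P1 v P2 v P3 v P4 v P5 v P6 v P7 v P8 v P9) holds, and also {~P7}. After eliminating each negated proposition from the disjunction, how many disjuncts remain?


Original disjuncts (9): P1, P2, P3, P4, P5, P6, P7, P8, P9
Negated (eliminate): ~P7
Remaining disjuncts: P1, P2, P3, P4, P5, P6, P8, P9
Count = 9 - 1 = 8

8


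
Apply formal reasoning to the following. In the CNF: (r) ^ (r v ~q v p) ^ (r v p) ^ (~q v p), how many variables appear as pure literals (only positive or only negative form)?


Check each variable for pure literal status:
p: pure positive
q: pure negative
r: pure positive
Pure literal count = 3

3


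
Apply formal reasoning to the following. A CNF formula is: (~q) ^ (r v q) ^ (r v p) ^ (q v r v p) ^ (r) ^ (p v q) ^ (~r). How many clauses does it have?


A CNF formula is a conjunction of clauses.
Clauses are separated by ^.
Counting the conjuncts: 7 clauses.

7


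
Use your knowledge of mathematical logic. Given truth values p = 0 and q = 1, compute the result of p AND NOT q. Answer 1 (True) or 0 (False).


p = 0, q = 1
Operation: p AND NOT q
Evaluate: 0 AND NOT 1 = 0

0


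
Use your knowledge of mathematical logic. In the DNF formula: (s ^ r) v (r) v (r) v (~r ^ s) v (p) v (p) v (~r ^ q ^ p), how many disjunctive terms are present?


A DNF formula is a disjunction of terms (conjunctions).
Terms are separated by v.
Counting the disjuncts: 7 terms.

7


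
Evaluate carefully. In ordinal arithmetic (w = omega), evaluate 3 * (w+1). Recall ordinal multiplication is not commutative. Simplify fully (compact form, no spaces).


Compute 3 * (w+1).
Ordinal * is associative and left-distributive over +, but NOT commutative; for finite n>1, n*w = w but w*n stays w*n.
By left-distributivity: 3 * (w+1) = 3*w + 3*1 = w + 3 = w+3.
Result = w+3

w+3


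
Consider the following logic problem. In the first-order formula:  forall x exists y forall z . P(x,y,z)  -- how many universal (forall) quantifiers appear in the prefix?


Quantifier prefix: forall x exists y forall z
Mark each quantifier type:
  U E U
Universal count = 2, Existential count = 1
Asked for universal (forall) quantifiers: 2

2


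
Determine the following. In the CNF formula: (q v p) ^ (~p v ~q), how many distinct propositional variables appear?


Identify each variable that appears in the formula.
Variables found: p, q
Count = 2

2


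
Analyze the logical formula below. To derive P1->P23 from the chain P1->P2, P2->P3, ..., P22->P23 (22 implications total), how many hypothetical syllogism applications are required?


With 22 implications in a chain connecting 23 propositions:
P1->P2, P2->P3, ..., P22->P23
Steps needed = (number of implications) - 1 = 22 - 1 = 21

21


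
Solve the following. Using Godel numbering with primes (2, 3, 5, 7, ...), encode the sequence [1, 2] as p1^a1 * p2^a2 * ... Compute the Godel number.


Encode each element as an exponent of the corresponding prime:
  2^1 = 2
  3^2 = 9
Product = 2 * 9 = 18

18


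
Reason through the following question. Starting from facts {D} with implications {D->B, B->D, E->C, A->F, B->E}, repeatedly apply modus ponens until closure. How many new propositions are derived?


Initial facts: {D}
Apply modus ponens to closure:
  D and D->B  =>  B
  B and B->E  =>  E
  E and E->C  =>  C
Final known: {B, C, D, E}
New propositions: {B, C, E}
Count = 3

3


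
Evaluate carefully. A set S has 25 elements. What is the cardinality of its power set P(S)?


The power set of a set with n elements has 2^n elements.
|P(S)| = 2^25 = 33554432

33554432


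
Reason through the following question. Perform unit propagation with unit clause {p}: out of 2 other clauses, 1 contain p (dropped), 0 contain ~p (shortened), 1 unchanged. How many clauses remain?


Satisfied (removed): 1
Shortened (remain): 0
Unchanged (remain): 1
Remaining = 0 + 1 = 1

1


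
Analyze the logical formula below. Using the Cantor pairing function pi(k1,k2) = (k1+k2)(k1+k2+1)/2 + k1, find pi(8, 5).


k1 + k2 = 13
(k1+k2)(k1+k2+1)/2 = 13 * 14 / 2 = 91
pi = 91 + 8 = 99

99


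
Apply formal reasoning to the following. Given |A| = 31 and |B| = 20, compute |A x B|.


The Cartesian product A x B contains all ordered pairs (a, b).
|A x B| = |A| * |B| = 31 * 20 = 620

620


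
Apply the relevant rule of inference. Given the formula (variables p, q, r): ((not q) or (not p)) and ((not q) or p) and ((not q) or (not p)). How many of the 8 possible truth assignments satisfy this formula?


Evaluate all 8 assignments for p, q, r:
p=0, q=0, r=0: 1
p=0, q=0, r=1: 1
p=0, q=1, r=0: 0
p=0, q=1, r=1: 0
p=1, q=0, r=0: 1
p=1, q=0, r=1: 1
p=1, q=1, r=0: 0
p=1, q=1, r=1: 0
Satisfying count = 4

4


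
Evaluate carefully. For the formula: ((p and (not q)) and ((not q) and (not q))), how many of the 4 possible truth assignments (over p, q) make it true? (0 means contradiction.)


Check all 4 assignments:
p=0, q=0: 0
p=0, q=1: 0
p=1, q=0: 1
p=1, q=1: 0
Count of True = 1

1


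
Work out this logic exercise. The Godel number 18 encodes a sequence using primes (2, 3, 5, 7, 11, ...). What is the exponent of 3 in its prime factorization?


Factorize 18 by dividing by 3 repeatedly.
Division steps: 3 divides 18 exactly 2 time(s).
Exponent of 3 = 2

2


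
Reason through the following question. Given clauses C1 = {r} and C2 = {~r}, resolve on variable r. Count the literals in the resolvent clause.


Remove r from C1 and ~r from C2.
C1 remainder: {}
C2 remainder: {}
Union (resolvent): {} (empty clause)
Resolvent has 0 literal(s).

0


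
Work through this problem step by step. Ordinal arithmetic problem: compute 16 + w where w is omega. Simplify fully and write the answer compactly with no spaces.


Compute 16 + w.
Ordinal + is associative but NOT commutative; for finite n>0, n + w = w but w + n stays w+n.
Any finite left addend is absorbed by w on the right: 16 + w = w.
Result = w

w


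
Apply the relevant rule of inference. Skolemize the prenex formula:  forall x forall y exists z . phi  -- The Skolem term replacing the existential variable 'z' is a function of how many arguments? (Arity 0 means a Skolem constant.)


Quantifier prefix: forall x forall y exists z
'z' is existentially quantified at position 3.
Universal variables preceding it: x, y
Skolem function arity = 2

2


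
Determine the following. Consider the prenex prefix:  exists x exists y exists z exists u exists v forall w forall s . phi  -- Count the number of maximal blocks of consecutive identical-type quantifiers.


Quantifier-type sequence: E E E E E A A  (A=forall, E=exists)
Group into maximal same-type runs:
  Ex5 | Ax2
Number of blocks = 2

2


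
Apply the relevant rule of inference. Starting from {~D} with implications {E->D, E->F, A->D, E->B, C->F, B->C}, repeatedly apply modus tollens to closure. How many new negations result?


Initial negated facts: {~D}
Apply modus tollens to closure:
  ~D and E->D  =>  ~E
  ~D and A->D  =>  ~A
Final negated: {~A, ~D, ~E}
New negations: {~A, ~E}
Count = 2

2


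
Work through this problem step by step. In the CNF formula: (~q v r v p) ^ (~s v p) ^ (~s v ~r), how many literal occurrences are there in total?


Counting literals in each clause:
Clause 1: 3 literal(s)
Clause 2: 2 literal(s)
Clause 3: 2 literal(s)
Total = 7

7


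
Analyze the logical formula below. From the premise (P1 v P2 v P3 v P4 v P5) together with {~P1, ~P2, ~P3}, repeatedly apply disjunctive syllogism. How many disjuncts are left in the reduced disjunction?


Original disjuncts (5): P1, P2, P3, P4, P5
Negated (eliminate): ~P1, ~P2, ~P3
Remaining disjuncts: P4, P5
Count = 5 - 3 = 2

2


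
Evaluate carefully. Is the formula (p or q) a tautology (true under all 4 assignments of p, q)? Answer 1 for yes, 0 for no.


Check all 4 assignments:
p=0, q=0: 0
p=0, q=1: 1
p=1, q=0: 1
p=1, q=1: 1
Satisfying count = 3/4.
Tautology iff count = 4: no.

0


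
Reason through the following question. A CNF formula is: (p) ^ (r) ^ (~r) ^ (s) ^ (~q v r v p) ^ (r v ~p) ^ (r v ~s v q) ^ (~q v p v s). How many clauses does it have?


A CNF formula is a conjunction of clauses.
Clauses are separated by ^.
Counting the conjuncts: 8 clauses.

8


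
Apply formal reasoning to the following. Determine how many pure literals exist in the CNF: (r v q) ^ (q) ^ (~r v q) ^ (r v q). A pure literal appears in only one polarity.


Check each variable for pure literal status:
p: absent (not pure)
q: pure positive
r: mixed (not pure)
Pure literal count = 1

1


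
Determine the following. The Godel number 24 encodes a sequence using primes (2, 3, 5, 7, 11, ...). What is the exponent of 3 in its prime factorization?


Factorize 24 by dividing by 3 repeatedly.
Division steps: 3 divides 24 exactly 1 time(s).
Exponent of 3 = 1

1


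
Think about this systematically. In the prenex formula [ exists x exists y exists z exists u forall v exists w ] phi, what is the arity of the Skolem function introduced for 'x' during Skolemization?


Quantifier prefix: exists x exists y exists z exists u forall v exists w
'x' is existentially quantified at position 1.
No universal quantifiers precede it.
Skolem function arity = 0 (a Skolem constant)

0


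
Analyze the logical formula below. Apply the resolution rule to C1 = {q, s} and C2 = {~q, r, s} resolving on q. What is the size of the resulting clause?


Remove q from C1 and ~q from C2.
C1 remainder: {s}
C2 remainder: {r, s}
Union (resolvent): {r, s}
Resolvent has 2 literal(s).

2


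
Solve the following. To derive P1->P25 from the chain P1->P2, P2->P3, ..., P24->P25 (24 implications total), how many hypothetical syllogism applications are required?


With 24 implications in a chain connecting 25 propositions:
P1->P2, P2->P3, ..., P24->P25
Steps needed = (number of implications) - 1 = 24 - 1 = 23

23


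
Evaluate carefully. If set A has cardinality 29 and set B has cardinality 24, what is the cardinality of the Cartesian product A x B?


The Cartesian product A x B contains all ordered pairs (a, b).
|A x B| = |A| * |B| = 29 * 24 = 696

696


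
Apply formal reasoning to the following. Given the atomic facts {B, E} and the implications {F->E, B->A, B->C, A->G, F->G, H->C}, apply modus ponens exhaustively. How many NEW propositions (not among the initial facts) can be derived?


Initial facts: {B, E}
Apply modus ponens to closure:
  B and B->A  =>  A
  B and B->C  =>  C
  A and A->G  =>  G
Final known: {A, B, C, E, G}
New propositions: {A, C, G}
Count = 3

3


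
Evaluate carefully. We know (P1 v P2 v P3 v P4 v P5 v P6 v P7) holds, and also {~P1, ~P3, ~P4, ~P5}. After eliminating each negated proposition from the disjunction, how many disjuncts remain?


Original disjuncts (7): P1, P2, P3, P4, P5, P6, P7
Negated (eliminate): ~P1, ~P3, ~P4, ~P5
Remaining disjuncts: P2, P6, P7
Count = 7 - 4 = 3

3
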